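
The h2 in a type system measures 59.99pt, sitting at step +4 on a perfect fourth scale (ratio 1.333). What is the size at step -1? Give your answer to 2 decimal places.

Moving from step +4 to step -1 is 5 steps down, so divide by r⁵.
59.99 ÷ 1.333⁵ = 59.99 ÷ 4.20873 ≈ 14.254

14.25pt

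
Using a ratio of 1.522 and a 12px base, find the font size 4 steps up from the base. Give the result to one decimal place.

64.4px

12.0 × 1.522⁴ = 12.0 × 5.36610 ≈ 64.39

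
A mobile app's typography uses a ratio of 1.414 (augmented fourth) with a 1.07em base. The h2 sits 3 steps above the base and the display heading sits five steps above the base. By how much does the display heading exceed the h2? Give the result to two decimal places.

Step 3: 1.07 × 1.414³ = 3.0250em
Step 5: 1.07 × 1.414⁵ = 6.0483em
Difference: 6.0483 − 3.0250 = 3.0233em

3.02em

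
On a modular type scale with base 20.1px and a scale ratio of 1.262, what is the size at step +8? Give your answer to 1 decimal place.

129.3px

20.1 × 1.262⁸ = 20.1 × 6.43391 ≈ 129.32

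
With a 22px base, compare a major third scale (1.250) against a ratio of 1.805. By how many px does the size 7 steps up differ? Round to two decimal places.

Major third: 22.0 × 1.250⁷ = 104.9042px
At 1.805: 22.0 × 1.805⁷ = 1373.2927px
Difference: 1373.2927 − 104.9042 = 1268.3885px

1268.39px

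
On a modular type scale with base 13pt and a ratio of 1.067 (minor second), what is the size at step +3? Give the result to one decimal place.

13.0 × 1.067³ = 13.0 × 1.21477 ≈ 15.79

15.8pt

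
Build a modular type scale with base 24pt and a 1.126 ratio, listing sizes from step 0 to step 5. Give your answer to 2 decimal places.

24.00pt, 27.02pt, 30.43pt, 34.26pt, 38.58pt, 43.44pt

Step 0: 24pt
Step 1: 24.0 × 1.126 = 27.02
Step 2: 24.0 × 1.126² = 30.43
Step 3: 24.0 × 1.126³ = 34.26
Step 4: 24.0 × 1.126⁴ = 38.58
Step 5: 24.0 × 1.126⁵ = 43.44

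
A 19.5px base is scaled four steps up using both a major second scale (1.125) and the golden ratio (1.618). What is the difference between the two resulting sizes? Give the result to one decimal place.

102.4px

Major second: 19.5 × 1.125⁴ = 31.235px
Golden ratio: 19.5 × 1.618⁴ = 133.644px
Difference: 133.644 − 31.235 = 102.409px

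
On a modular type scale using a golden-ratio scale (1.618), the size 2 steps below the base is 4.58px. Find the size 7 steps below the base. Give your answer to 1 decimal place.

Moving from step -2 to step -7 is 5 steps down, so divide by r⁵.
4.58 ÷ 1.618⁵ = 4.58 ÷ 11.08901 ≈ 0.413

0.4px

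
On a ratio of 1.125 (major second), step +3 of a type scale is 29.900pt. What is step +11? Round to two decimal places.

Moving from step +3 to step +11 is 8 steps up, so multiply by r⁸.
29.900 × 1.125⁸ = 29.900 × 2.56578 ≈ 76.717

76.72pt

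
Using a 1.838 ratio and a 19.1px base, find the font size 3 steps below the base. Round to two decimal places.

3.08px

19.1 ÷ 1.838³ = 19.1 ÷ 6.20921 ≈ 3.08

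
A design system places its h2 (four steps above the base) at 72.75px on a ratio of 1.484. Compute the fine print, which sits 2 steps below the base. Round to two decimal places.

72.75 ÷ 1.484⁶ = 72.75 ÷ 10.68079 ≈ 6.811

6.81px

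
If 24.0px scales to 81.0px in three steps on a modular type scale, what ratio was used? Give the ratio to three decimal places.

1.500

The ratio satisfies 24.0 × r³ = 81.0, so r = (81.0 / 24.0)^(1/3).
r = 3.3750^(1/3) ≈ 1.5000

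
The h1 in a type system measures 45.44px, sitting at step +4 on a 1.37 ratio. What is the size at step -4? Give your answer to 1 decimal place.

3.7px

45.44 ÷ 1.37⁸ = 45.44 ÷ 12.40979 ≈ 3.662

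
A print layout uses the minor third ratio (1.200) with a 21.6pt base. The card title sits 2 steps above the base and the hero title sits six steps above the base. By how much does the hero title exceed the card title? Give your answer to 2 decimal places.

Step 2: 21.6 × 1.200² = 31.1040pt
Step 6: 21.6 × 1.200⁶ = 64.4973pt
Difference: 64.4973 − 31.1040 = 33.3933pt

33.39pt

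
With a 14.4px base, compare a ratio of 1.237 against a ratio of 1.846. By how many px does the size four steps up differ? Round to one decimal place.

133.5px

At 1.237: 14.4 × 1.237⁴ = 33.716px
At 1.846: 14.4 × 1.846⁴ = 167.220px
Difference: 167.220 − 33.716 = 133.504px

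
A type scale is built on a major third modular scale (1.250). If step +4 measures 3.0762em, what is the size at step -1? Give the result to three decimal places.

Moving from step +4 to step -1 is 5 steps down, so divide by r⁵.
3.0762 ÷ 1.250⁵ = 3.0762 ÷ 3.05176 ≈ 1.008

1.008em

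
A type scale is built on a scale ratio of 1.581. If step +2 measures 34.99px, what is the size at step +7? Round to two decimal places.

34.99 × 1.581⁵ = 34.99 × 9.87778 ≈ 345.624

345.62px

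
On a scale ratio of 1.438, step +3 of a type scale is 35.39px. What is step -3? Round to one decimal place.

4.0px

35.39 ÷ 1.438⁶ = 35.39 ÷ 8.84206 ≈ 4.002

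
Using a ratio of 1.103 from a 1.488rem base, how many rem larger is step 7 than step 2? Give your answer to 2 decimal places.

Step 2: 1.488 × 1.103² = 1.8103rem
Step 7: 1.488 × 1.103⁷ = 2.9555rem
Difference: 2.9555 − 1.8103 = 1.1452rem

1.15rem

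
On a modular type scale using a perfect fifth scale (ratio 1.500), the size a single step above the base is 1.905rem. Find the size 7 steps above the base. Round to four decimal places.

21.6991rem

The gap is 7 − (1) = 6 steps, so the factor is 1.500^6.
1.905 × 1.500⁶ = 1.905 × 11.39062 ≈ 21.6991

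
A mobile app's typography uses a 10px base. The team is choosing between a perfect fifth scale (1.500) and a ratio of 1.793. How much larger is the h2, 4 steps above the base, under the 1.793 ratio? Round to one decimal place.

Perfect fifth: 10.0 × 1.500⁴ = 50.625px
At 1.793: 10.0 × 1.793⁴ = 103.353px
Difference: 103.353 − 50.625 = 52.728px

52.7px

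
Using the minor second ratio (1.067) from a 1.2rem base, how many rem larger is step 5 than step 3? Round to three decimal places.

Step 3: 1.2 × 1.067³ = 1.45772rem
Step 5: 1.2 × 1.067⁵ = 1.65960rem
Difference: 1.65960 − 1.45772 = 0.20188rem

0.202rem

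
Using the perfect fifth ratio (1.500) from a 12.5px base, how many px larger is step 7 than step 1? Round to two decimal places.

Step 1: 12.5 × 1.500 = 18.7500px
Step 7: 12.5 × 1.500⁷ = 213.5742px
Difference: 213.5742 − 18.7500 = 194.8242px

194.82px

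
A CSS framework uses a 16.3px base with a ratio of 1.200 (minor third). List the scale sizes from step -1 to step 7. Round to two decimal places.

Step -1: 16.3 ÷ 1.200 = 13.58
Step 0: 16.3px
Step 1: 16.3 × 1.200 = 19.56
Step 2: 16.3 × 1.200² = 23.47
Step 3: 16.3 × 1.200³ = 28.17
Step 4: 16.3 × 1.200⁴ = 33.80
Step 5: 16.3 × 1.200⁵ = 40.56
Step 6: 16.3 × 1.200⁶ = 48.67
Step 7: 16.3 × 1.200⁷ = 58.41

13.58px, 16.30px, 19.56px, 23.47px, 28.17px, 33.80px, 40.56px, 48.67px, 58.41px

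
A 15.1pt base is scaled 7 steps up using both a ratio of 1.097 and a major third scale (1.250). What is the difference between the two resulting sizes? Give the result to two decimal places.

At 1.097: 15.1 × 1.097⁷ = 28.8684pt
Major third: 15.1 × 1.250⁷ = 72.0024pt
Difference: 72.0024 − 28.8684 = 43.1340pt

43.13pt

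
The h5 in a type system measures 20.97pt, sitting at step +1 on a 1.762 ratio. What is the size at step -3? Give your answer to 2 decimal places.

Moving from step +1 to step -3 is 4 steps down, so divide by r⁴.
20.97 ÷ 1.762⁴ = 20.97 ÷ 9.63881 ≈ 2.176

2.18pt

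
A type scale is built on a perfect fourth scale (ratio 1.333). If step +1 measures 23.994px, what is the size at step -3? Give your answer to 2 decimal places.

Moving from step +1 to step -3 is 4 steps down, so divide by r⁴.
23.994 ÷ 1.333⁴ = 23.994 ÷ 3.15733 ≈ 7.599

7.60px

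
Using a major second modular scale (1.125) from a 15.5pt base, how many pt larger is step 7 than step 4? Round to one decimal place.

10.5pt

Step 4: 15.5 × 1.125⁴ = 24.828pt
Step 7: 15.5 × 1.125⁷ = 35.351pt
Difference: 35.351 − 24.828 = 10.523pt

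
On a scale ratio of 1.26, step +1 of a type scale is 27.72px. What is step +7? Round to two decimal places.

27.72 × 1.26⁶ = 27.72 × 4.00150 ≈ 110.922

110.92px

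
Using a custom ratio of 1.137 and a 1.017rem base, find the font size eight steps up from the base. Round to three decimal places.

A modular type scale is a geometric sequence: sizeₙ = base × rⁿ.
1.017 × 1.137⁸ = 1.017 × 2.79308 ≈ 2.841

2.841rem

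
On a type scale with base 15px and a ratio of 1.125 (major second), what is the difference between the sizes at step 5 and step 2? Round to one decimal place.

8.0px

Step 2: 15.0 × 1.125² = 18.984px
Step 5: 15.0 × 1.125⁵ = 27.030px
Difference: 27.030 − 18.984 = 8.046px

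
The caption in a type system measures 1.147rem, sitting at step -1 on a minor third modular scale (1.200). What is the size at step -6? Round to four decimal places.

1.147 ÷ 1.200⁵ = 1.147 ÷ 2.48832 ≈ 0.4610

0.4610rem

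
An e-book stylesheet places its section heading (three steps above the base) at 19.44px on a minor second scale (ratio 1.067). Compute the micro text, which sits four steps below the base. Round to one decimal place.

19.44 ÷ 1.067⁷ = 19.44 ÷ 1.57453 ≈ 12.347

12.3px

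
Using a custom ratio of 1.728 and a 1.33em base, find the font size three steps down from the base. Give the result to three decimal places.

0.258em

1.33 ÷ 1.728³ = 1.33 ÷ 5.15978 ≈ 0.258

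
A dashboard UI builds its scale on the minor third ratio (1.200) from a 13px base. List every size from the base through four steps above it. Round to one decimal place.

13.0px, 15.6px, 18.7px, 22.5px, 27.0px

Step 0: 13px
Step 1: 13.0 × 1.200 = 15.6
Step 2: 13.0 × 1.200² = 18.7
Step 3: 13.0 × 1.200³ = 22.5
Step 4: 13.0 × 1.200⁴ = 27.0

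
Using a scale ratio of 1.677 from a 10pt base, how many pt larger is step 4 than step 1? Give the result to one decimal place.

62.3pt

Step 1: 10.0 × 1.677 = 16.770pt
Step 4: 10.0 × 1.677⁴ = 79.092pt
Difference: 79.092 − 16.770 = 62.322pt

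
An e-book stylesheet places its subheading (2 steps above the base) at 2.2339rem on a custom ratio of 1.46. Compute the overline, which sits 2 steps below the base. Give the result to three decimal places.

2.2339 ÷ 1.46⁴ = 2.2339 ÷ 4.54372 ≈ 0.492

0.492rem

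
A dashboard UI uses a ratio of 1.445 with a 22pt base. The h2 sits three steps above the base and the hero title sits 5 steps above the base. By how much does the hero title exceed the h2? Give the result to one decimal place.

72.2pt

Step 3: 22.0 × 1.445³ = 66.378pt
Step 5: 22.0 × 1.445⁵ = 138.600pt
Difference: 138.600 − 66.378 = 72.222pt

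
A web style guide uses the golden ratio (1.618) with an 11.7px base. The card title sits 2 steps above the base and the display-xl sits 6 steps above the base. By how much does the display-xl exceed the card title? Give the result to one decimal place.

179.3px

Step 2: 11.7 × 1.618² = 30.630px
Step 6: 11.7 × 1.618⁶ = 209.922px
Difference: 209.922 − 30.630 = 179.292px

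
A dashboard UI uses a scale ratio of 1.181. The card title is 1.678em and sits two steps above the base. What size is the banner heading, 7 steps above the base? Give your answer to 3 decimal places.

1.678 × 1.181⁵ = 1.678 × 2.29747 ≈ 3.855

3.855em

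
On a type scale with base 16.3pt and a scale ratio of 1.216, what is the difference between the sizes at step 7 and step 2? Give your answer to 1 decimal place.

40.0pt

Step 2: 16.3 × 1.216² = 24.102pt
Step 7: 16.3 × 1.216⁷ = 64.080pt
Difference: 64.080 − 24.102 = 39.978pt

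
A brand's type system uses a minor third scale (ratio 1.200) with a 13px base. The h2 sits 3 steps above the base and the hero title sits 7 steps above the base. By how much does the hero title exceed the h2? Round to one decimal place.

24.1px

Step 3: 13.0 × 1.200³ = 22.464px
Step 7: 13.0 × 1.200⁷ = 46.581px
Difference: 46.581 − 22.464 = 24.117px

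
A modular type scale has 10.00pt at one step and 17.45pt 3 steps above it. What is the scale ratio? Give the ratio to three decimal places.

r³ = 17.45 / 10.00, so r = (17.45/10.00)^(1/3).
r = 1.7450^(1/3) ≈ 1.2039

1.204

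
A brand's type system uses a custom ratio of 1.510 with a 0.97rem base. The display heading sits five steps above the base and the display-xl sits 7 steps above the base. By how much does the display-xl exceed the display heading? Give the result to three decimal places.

9.748rem

Step 5: 0.97 × 1.510⁵ = 7.61476rem
Step 7: 0.97 × 1.510⁷ = 17.36242rem
Difference: 17.36242 − 7.61476 = 9.74766rem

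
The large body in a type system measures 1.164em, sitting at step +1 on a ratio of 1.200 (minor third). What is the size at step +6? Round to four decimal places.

2.8964em

1.164 × 1.200⁵ = 1.164 × 2.48832 ≈ 2.8964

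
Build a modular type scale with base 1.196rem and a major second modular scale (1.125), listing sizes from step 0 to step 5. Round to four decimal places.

1.1960rem, 1.3455rem, 1.5137rem, 1.7029rem, 1.9158rem, 2.1552rem

Step 0: 1.196rem
Step 1: 1.196 × 1.125 = 1.3455
Step 2: 1.196 × 1.125² = 1.5137
Step 3: 1.196 × 1.125³ = 1.7029
Step 4: 1.196 × 1.125⁴ = 1.9158
Step 5: 1.196 × 1.125⁵ = 2.1552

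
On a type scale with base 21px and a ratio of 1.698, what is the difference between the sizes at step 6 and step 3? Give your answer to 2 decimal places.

Step 3: 21.0 × 1.698³ = 102.8093px
Step 6: 21.0 × 1.698⁶ = 503.3214px
Difference: 503.3214 − 102.8093 = 400.5121px

400.51px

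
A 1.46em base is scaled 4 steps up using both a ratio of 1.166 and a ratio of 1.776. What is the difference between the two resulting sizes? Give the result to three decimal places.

At 1.166: 1.46 × 1.166⁴ = 2.69865em
At 1.776: 1.46 × 1.776⁴ = 14.52529em
Difference: 14.52529 − 2.69865 = 11.82664em

11.827em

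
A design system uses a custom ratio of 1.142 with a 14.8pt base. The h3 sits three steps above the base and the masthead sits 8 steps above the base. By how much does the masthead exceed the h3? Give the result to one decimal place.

Step 3: 14.8 × 1.142³ = 22.042pt
Step 8: 14.8 × 1.142⁸ = 42.814pt
Difference: 42.814 − 22.042 = 20.772pt

20.8pt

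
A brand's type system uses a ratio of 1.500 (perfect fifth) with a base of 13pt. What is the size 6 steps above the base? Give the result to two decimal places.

Every step multiplies by the scale ratio.
13.0 × 1.500⁶ = 13.0 × 11.39062 ≈ 148.08

148.08pt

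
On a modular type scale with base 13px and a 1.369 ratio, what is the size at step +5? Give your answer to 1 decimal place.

62.5px

13.0 × 1.369⁵ = 13.0 × 4.80858 ≈ 62.51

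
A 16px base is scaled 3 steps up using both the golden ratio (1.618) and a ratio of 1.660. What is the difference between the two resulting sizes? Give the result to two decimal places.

Golden ratio: 16.0 × 1.618³ = 67.7728px
At 1.660: 16.0 × 1.660³ = 73.1887px
Difference: 73.1887 − 67.7728 = 5.4159px

5.42px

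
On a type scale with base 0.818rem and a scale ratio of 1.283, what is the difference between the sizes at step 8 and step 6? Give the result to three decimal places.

Step 6: 0.818 × 1.283⁶ = 3.64849rem
Step 8: 0.818 × 1.283⁸ = 6.00574rem
Difference: 6.00574 − 3.64849 = 2.35725rem

2.357rem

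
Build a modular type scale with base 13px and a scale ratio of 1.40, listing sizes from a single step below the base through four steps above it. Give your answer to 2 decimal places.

9.29px, 13.00px, 18.20px, 25.48px, 35.67px, 49.94px

Step -1: 13.0 ÷ 1.40 = 9.29
Step 0: 13px
Step 1: 13.0 × 1.40 = 18.20
Step 2: 13.0 × 1.40² = 25.48
Step 3: 13.0 × 1.40³ = 35.67
Step 4: 13.0 × 1.40⁴ = 49.94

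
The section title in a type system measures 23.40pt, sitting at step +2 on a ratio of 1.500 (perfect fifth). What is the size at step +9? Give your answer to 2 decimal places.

The gap is 9 − (2) = 7 steps, so the factor is 1.500^7.
23.40 × 1.500⁷ = 23.40 × 17.08594 ≈ 399.811

399.81pt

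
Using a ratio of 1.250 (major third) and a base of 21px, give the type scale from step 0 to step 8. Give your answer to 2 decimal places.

Step 0: 21px
Step 1: 21.0 × 1.250 = 26.25
Step 2: 21.0 × 1.250² = 32.81
Step 3: 21.0 × 1.250³ = 41.02
Step 4: 21.0 × 1.250⁴ = 51.27
Step 5: 21.0 × 1.250⁵ = 64.09
Step 6: 21.0 × 1.250⁶ = 80.11
Step 7: 21.0 × 1.250⁷ = 100.14
Step 8: 21.0 × 1.250⁸ = 125.17

21.00px, 26.25px, 32.81px, 41.02px, 51.27px, 64.09px, 80.11px, 100.14px, 125.17px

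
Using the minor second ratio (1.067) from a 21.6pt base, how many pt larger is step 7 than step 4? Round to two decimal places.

6.01pt

Step 4: 21.6 × 1.067⁴ = 27.9970pt
Step 7: 21.6 × 1.067⁷ = 34.0098pt
Difference: 34.0098 − 27.9970 = 6.0128pt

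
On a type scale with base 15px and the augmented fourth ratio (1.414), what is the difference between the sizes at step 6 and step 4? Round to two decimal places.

Step 4: 15.0 × 1.414⁴ = 59.9638px
Step 6: 15.0 × 1.414⁶ = 119.8913px
Difference: 119.8913 − 59.9638 = 59.9275px

59.93px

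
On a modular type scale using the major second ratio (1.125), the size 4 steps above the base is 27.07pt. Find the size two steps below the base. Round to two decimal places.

27.07 ÷ 1.125⁶ = 27.07 ÷ 2.02729 ≈ 13.353

13.35pt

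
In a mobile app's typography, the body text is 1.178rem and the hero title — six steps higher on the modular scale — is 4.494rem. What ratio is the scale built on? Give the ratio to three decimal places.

The ratio satisfies 1.178 × r⁶ = 4.494, so r = (4.494 / 1.178)^(1/6).
r = 3.8149^(1/6) ≈ 1.2500

1.250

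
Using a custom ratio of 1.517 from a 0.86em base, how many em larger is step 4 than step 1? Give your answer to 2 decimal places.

Step 1: 0.86 × 1.517 = 1.3046em
Step 4: 0.86 × 1.517⁴ = 4.5545em
Difference: 4.5545 − 1.3046 = 3.2499em

3.25em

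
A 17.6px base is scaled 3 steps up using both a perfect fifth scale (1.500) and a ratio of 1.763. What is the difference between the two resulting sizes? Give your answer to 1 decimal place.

37.0px

Perfect fifth: 17.6 × 1.500³ = 59.400px
At 1.763: 17.6 × 1.763³ = 96.443px
Difference: 96.443 − 59.400 = 37.043px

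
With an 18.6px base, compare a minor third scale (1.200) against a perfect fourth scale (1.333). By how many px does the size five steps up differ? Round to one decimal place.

32.0px

Minor third: 18.6 × 1.200⁵ = 46.283px
Perfect fourth: 18.6 × 1.333⁵ = 78.282px
Difference: 78.282 − 46.283 = 31.999px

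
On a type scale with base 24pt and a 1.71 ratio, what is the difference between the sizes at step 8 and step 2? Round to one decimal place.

Step 2: 24.0 × 1.71² = 70.178pt
Step 8: 24.0 × 1.71⁸ = 1754.608pt
Difference: 1754.608 − 70.178 = 1684.430pt

1684.4pt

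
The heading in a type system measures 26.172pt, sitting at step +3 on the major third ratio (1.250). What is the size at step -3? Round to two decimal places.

26.172 ÷ 1.250⁶ = 26.172 ÷ 3.81470 ≈ 6.861

6.86pt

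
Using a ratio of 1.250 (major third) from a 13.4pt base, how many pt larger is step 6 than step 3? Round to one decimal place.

Step 3: 13.4 × 1.250³ = 26.172pt
Step 6: 13.4 × 1.250⁶ = 51.117pt
Difference: 51.117 − 26.172 = 24.945pt

24.9pt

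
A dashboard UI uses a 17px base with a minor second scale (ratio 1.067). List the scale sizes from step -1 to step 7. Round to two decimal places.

15.93px, 17.00px, 18.14px, 19.35px, 20.65px, 22.03px, 23.51px, 25.09px, 26.77px

Step -1: 17.0 ÷ 1.067 = 15.93
Step 0: 17px
Step 1: 17.0 × 1.067 = 18.14
Step 2: 17.0 × 1.067² = 19.35
Step 3: 17.0 × 1.067³ = 20.65
Step 4: 17.0 × 1.067⁴ = 22.03
Step 5: 17.0 × 1.067⁵ = 23.51
Step 6: 17.0 × 1.067⁶ = 25.09
Step 7: 17.0 × 1.067⁷ = 26.77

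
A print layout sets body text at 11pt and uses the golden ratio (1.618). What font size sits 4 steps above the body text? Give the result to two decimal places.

75.39pt

Each step on a modular scale multiplies by the ratio, so the size n steps from the base is base × ratioⁿ.
11.0 × 1.618⁴ = 11.0 × 6.85353 ≈ 75.39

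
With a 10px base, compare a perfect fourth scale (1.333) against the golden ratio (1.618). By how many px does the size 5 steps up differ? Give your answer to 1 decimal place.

68.8px

Perfect fourth: 10.0 × 1.333⁵ = 42.087px
Golden ratio: 10.0 × 1.618⁵ = 110.890px
Difference: 110.890 − 42.087 = 68.803px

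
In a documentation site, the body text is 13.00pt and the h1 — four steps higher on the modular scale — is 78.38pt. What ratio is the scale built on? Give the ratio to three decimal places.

1.567

r⁴ = 78.38 / 13.00, so r = (78.38/13.00)^(1/4).
r = 6.0292^(1/4) ≈ 1.5670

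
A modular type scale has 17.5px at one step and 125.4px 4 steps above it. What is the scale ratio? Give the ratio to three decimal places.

The ratio satisfies 17.5 × r⁴ = 125.4, so r = (125.4 / 17.5)^(1/4).
r = 7.1657^(1/4) ≈ 1.6361

1.636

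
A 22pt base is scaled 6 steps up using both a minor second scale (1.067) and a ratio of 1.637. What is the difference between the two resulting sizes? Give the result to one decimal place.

Minor second: 22.0 × 1.067⁶ = 32.465pt
At 1.637: 22.0 × 1.637⁶ = 423.365pt
Difference: 423.365 − 32.465 = 390.900pt

390.9pt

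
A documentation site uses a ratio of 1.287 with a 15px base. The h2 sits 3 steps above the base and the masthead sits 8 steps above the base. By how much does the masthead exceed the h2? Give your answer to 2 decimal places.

Step 3: 15.0 × 1.287³ = 31.9762px
Step 8: 15.0 × 1.287⁸ = 112.9067px
Difference: 112.9067 − 31.9762 = 80.9305px

80.93px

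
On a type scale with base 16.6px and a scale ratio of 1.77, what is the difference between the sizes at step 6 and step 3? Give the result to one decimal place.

418.4px

Step 3: 16.6 × 1.77³ = 92.051px
Step 6: 16.6 × 1.77⁶ = 510.444px
Difference: 510.444 − 92.051 = 418.393px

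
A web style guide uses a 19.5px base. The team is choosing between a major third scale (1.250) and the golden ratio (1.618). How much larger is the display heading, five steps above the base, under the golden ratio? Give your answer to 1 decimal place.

156.7px

Major third: 19.5 × 1.250⁵ = 59.509px
Golden ratio: 19.5 × 1.618⁵ = 216.236px
Difference: 216.236 − 59.509 = 156.727px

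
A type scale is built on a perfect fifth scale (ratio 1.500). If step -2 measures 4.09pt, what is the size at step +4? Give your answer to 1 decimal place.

46.6pt

Moving from step -2 to step +4 is 6 steps up, so multiply by r⁶.
4.09 × 1.500⁶ = 4.09 × 11.39062 ≈ 46.588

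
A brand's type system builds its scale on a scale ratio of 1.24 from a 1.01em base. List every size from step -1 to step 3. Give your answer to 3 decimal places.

Step -1: 1.01 ÷ 1.24 = 0.815
Step 0: 1.01em
Step 1: 1.01 × 1.24 = 1.252
Step 2: 1.01 × 1.24² = 1.553
Step 3: 1.01 × 1.24³ = 1.926

0.815em, 1.010em, 1.252em, 1.553em, 1.926em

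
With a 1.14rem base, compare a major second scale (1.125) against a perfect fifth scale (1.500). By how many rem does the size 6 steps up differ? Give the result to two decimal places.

Major second: 1.14 × 1.125⁶ = 2.3111rem
Perfect fifth: 1.14 × 1.500⁶ = 12.9853rem
Difference: 12.9853 − 2.3111 = 10.6742rem

10.67rem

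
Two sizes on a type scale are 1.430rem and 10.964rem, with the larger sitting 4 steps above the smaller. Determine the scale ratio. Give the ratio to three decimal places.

1.664

The ratio satisfies 1.430 × r⁴ = 10.964, so r = (10.964 / 1.430)^(1/4).
r = 7.6671^(1/4) ≈ 1.6640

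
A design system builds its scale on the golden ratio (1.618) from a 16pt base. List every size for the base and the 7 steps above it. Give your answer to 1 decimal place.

Step 0: 16pt
Step 1: 16.0 × 1.618 = 25.9
Step 2: 16.0 × 1.618² = 41.9
Step 3: 16.0 × 1.618³ = 67.8
Step 4: 16.0 × 1.618⁴ = 109.7
Step 5: 16.0 × 1.618⁵ = 177.4
Step 6: 16.0 × 1.618⁶ = 287.1
Step 7: 16.0 × 1.618⁷ = 464.5

16.0pt, 25.9pt, 41.9pt, 67.8pt, 109.7pt, 177.4pt, 287.1pt, 464.5pt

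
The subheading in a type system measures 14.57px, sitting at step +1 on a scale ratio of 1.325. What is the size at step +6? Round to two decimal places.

59.50px

14.57 × 1.325⁵ = 14.57 × 4.08394 ≈ 59.503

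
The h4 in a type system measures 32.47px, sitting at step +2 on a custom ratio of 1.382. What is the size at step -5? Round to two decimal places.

Moving from step +2 to step -5 is 7 steps down, so divide by r⁷.
32.47 ÷ 1.382⁷ = 32.47 ÷ 9.62845 ≈ 3.372

3.37px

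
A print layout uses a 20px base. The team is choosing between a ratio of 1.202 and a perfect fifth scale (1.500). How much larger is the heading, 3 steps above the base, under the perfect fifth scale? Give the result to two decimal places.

At 1.202: 20.0 × 1.202³ = 34.7331px
Perfect fifth: 20.0 × 1.500³ = 67.5000px
Difference: 67.5000 − 34.7331 = 32.7669px

32.77px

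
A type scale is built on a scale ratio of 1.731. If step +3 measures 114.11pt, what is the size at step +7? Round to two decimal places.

114.11 × 1.731⁴ = 114.11 × 8.97818 ≈ 1024.500

1024.50pt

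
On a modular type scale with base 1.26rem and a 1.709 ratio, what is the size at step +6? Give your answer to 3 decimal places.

Each step on a modular scale multiplies by the ratio, so the size n steps from the base is base × ratioⁿ.
1.26 × 1.709⁶ = 1.26 × 24.91451 ≈ 31.392

31.392rem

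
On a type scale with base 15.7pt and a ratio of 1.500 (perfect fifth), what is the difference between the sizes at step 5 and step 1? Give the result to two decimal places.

Step 1: 15.7 × 1.500 = 23.5500pt
Step 5: 15.7 × 1.500⁵ = 119.2219pt
Difference: 119.2219 − 23.5500 = 95.6719pt

95.67pt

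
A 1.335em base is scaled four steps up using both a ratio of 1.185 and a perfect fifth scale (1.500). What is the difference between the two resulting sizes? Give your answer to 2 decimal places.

4.13em

At 1.185: 1.335 × 1.185⁴ = 2.6324em
Perfect fifth: 1.335 × 1.500⁴ = 6.7584em
Difference: 6.7584 − 2.6324 = 4.1260em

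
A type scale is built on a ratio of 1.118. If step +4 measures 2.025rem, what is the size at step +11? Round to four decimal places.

4.4210rem

2.025 × 1.118⁷ = 2.025 × 2.18320 ≈ 4.4210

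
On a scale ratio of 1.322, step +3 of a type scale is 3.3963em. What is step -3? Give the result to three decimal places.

0.636em

3.3963 ÷ 1.322⁶ = 3.3963 ÷ 5.33812 ≈ 0.636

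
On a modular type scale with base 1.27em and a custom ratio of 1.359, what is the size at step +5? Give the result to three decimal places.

5.887em

Every step multiplies by the scale ratio.
1.27 × 1.359⁵ = 1.27 × 4.63551 ≈ 5.887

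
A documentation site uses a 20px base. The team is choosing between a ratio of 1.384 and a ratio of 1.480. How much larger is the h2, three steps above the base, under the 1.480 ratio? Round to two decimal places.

11.82px

At 1.384: 20.0 × 1.384³ = 53.0198px
At 1.480: 20.0 × 1.480³ = 64.8358px
Difference: 64.8358 − 53.0198 = 11.8160px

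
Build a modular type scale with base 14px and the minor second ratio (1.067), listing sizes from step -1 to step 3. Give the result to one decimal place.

Step -1: 14.0 ÷ 1.067 = 13.1
Step 0: 14px
Step 1: 14.0 × 1.067 = 14.9
Step 2: 14.0 × 1.067² = 15.9
Step 3: 14.0 × 1.067³ = 17.0

13.1px, 14.0px, 14.9px, 15.9px, 17.0px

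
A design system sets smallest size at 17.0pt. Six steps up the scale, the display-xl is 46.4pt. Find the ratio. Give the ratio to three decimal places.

r⁶ = 46.4 / 17.0, so r = (46.4/17.0)^(1/6).
r = 2.7294^(1/6) ≈ 1.1822

1.182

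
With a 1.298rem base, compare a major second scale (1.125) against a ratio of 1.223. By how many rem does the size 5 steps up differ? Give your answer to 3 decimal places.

1.212rem

Major second: 1.298 × 1.125⁵ = 2.33904rem
At 1.223: 1.298 × 1.223⁵ = 3.55146rem
Difference: 3.55146 − 2.33904 = 1.21242rem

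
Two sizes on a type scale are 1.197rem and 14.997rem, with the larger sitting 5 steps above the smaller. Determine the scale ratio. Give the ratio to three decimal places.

The ratio satisfies 1.197 × r⁵ = 14.997, so r = (14.997 / 1.197)^(1/5).
r = 12.5288^(1/5) ≈ 1.6580

1.658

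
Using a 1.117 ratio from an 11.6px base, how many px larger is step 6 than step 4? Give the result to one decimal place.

4.5px

Step 4: 11.6 × 1.117⁴ = 18.058px
Step 6: 11.6 × 1.117⁶ = 22.531px
Difference: 22.531 − 18.058 = 4.473px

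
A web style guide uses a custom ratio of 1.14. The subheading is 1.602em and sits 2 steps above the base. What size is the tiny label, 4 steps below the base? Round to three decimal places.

1.602 ÷ 1.14⁶ = 1.602 ÷ 2.19497 ≈ 0.730

0.730em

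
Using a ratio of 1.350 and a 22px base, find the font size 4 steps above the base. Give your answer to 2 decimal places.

Each step on a modular scale multiplies by the ratio, so the size n steps from the base is base × ratioⁿ.
22.0 × 1.350⁴ = 22.0 × 3.32151 ≈ 73.07

73.07px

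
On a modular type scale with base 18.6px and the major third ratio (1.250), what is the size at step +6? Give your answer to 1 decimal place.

71.0px

18.6 × 1.250⁶ = 18.6 × 3.81470 ≈ 70.95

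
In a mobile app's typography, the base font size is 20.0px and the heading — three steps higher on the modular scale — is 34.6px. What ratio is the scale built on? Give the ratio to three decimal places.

The ratio satisfies 20.0 × r³ = 34.6, so r = (34.6 / 20.0)^(1/3).
r = 1.7300^(1/3) ≈ 1.2005

1.200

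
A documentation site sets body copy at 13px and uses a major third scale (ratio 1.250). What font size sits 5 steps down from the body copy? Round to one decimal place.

13.0 ÷ 1.250⁵ = 13.0 ÷ 3.05176 ≈ 4.26

4.3px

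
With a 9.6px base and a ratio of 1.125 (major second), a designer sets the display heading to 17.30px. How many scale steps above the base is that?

5

1.125ⁿ = 17.30 / 9.6 = 1.8021
n = ln(1.8021) / ln(1.125) = 0.5889 / 0.1178 ≈ 5.00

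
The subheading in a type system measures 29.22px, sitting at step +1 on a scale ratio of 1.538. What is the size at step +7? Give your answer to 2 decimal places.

386.74px

29.22 × 1.538⁶ = 29.22 × 13.23543 ≈ 386.739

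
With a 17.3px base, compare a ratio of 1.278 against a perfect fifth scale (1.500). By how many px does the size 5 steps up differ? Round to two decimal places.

At 1.278: 17.3 × 1.278⁵ = 58.9794px
Perfect fifth: 17.3 × 1.500⁵ = 131.3719px
Difference: 131.3719 − 58.9794 = 72.3925px

72.39px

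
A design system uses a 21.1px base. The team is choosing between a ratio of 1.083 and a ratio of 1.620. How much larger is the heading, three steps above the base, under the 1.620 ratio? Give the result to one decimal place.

At 1.083: 21.1 × 1.083³ = 26.802px
At 1.620: 21.1 × 1.620³ = 89.707px
Difference: 89.707 − 26.802 = 62.905px

62.9px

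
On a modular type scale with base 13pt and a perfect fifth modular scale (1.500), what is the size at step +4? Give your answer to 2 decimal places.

Each step on a modular scale multiplies by the ratio, so the size n steps from the base is base × ratioⁿ.
13.0 × 1.500⁴ = 13.0 × 5.06250 ≈ 65.81

65.81pt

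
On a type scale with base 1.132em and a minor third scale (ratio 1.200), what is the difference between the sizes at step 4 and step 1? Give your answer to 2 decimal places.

0.99em

Step 1: 1.132 × 1.200 = 1.3584em
Step 4: 1.132 × 1.200⁴ = 2.3473em
Difference: 2.3473 − 1.3584 = 0.9889em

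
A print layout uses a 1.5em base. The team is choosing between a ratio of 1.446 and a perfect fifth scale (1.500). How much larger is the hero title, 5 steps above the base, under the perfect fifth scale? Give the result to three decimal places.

At 1.446: 1.5 × 1.446⁵ = 9.48272em
Perfect fifth: 1.5 × 1.500⁵ = 11.39062em
Difference: 11.39062 − 9.48272 = 1.90790em

1.908em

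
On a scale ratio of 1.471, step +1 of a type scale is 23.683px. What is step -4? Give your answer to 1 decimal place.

3.4px

The gap is -4 − (1) = -5 steps, so the factor is 1.471^-5.
23.683 ÷ 1.471⁵ = 23.683 ÷ 6.88753 ≈ 3.439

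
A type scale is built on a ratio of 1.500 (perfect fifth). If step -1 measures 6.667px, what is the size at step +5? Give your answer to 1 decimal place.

75.9px

Moving from step -1 to step +5 is 6 steps up, so multiply by r⁶.
6.667 × 1.500⁶ = 6.667 × 11.39062 ≈ 75.941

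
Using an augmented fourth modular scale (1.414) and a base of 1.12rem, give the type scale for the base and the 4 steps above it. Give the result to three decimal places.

Step 0: 1.12rem
Step 1: 1.12 × 1.414 = 1.584
Step 2: 1.12 × 1.414² = 2.239
Step 3: 1.12 × 1.414³ = 3.166
Step 4: 1.12 × 1.414⁴ = 4.477

1.120rem, 1.584rem, 2.239rem, 3.166rem, 4.477rem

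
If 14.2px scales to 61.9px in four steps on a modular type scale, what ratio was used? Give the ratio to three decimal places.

1.445

r⁴ = 61.9 / 14.2, so r = (61.9/14.2)^(1/4).
r = 4.3592^(1/4) ≈ 1.4449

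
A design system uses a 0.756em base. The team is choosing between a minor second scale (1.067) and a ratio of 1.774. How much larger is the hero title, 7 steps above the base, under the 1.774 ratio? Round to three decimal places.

Minor second: 0.756 × 1.067⁷ = 1.19034em
At 1.774: 0.756 × 1.774⁷ = 41.80200em
Difference: 41.80200 − 1.19034 = 40.61166em

40.612em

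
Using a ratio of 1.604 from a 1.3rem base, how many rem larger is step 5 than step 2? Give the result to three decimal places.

Step 2: 1.3 × 1.604² = 3.34466rem
Step 5: 1.3 × 1.604⁵ = 13.80274rem
Difference: 13.80274 − 3.34466 = 10.45808rem

10.458rem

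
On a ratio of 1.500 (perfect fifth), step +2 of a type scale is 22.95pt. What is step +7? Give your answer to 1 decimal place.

174.3pt

22.95 × 1.500⁵ = 22.95 × 7.59375 ≈ 174.277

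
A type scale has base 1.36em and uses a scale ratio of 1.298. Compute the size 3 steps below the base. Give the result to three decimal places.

0.622em

1.36 ÷ 1.298³ = 1.36 ÷ 2.18688 ≈ 0.622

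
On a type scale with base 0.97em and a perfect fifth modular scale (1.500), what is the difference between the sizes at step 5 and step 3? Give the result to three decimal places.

4.092em

Step 3: 0.97 × 1.500³ = 3.27375em
Step 5: 0.97 × 1.500⁵ = 7.36594em
Difference: 7.36594 − 3.27375 = 4.09219em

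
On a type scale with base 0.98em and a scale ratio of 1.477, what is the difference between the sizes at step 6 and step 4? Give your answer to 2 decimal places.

5.51em

Step 4: 0.98 × 1.477⁴ = 4.6639em
Step 6: 0.98 × 1.477⁶ = 10.1744em
Difference: 10.1744 − 4.6639 = 5.5105em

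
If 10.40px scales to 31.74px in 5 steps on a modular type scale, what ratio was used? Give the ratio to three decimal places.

The ratio satisfies 10.40 × r⁵ = 31.74, so r = (31.74 / 10.40)^(1/5).
r = 3.0519^(1/5) ≈ 1.2500

1.250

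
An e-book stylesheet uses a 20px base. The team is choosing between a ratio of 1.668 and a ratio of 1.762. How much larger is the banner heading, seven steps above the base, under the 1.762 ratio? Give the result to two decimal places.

336.10px

At 1.668: 20.0 × 1.668⁷ = 718.4595px
At 1.762: 20.0 × 1.762⁷ = 1054.5601px
Difference: 1054.5601 − 718.4595 = 336.1006px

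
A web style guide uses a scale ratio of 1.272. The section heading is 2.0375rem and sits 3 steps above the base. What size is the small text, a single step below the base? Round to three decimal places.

The gap is -1 − (3) = -4 steps, so the factor is 1.272^-4.
2.0375 ÷ 1.272⁴ = 2.0375 ÷ 2.61787 ≈ 0.778

0.778rem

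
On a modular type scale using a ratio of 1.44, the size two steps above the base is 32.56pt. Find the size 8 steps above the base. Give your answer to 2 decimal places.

32.56 × 1.44⁶ = 32.56 × 8.91610 ≈ 290.308

290.31pt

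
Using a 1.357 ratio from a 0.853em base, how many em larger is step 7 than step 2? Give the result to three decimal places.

5.657em

Step 2: 0.853 × 1.357² = 1.57076em
Step 7: 0.853 × 1.357⁷ = 7.22783em
Difference: 7.22783 − 1.57076 = 5.65707em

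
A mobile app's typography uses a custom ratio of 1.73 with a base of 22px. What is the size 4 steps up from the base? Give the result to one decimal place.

22.0 × 1.73⁴ = 22.0 × 8.95745 ≈ 197.06

197.1px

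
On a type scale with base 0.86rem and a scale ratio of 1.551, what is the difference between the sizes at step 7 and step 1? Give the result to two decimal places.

17.23rem

Step 1: 0.86 × 1.551 = 1.3339rem
Step 7: 0.86 × 1.551⁷ = 18.5687rem
Difference: 18.5687 − 1.3339 = 17.2348rem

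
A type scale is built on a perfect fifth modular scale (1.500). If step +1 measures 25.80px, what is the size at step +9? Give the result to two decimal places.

661.23px

The gap is 9 − (1) = 8 steps, so the factor is 1.500^8.
25.80 × 1.500⁸ = 25.80 × 25.62891 ≈ 661.226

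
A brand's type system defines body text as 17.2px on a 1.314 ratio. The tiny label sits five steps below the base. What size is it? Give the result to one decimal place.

A modular type scale is a geometric sequence: sizeₙ = base × rⁿ.
17.2 ÷ 1.314⁵ = 17.2 ÷ 3.91721 ≈ 4.39

4.4px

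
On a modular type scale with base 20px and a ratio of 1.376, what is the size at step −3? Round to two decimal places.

Every step multiplies by the scale ratio.
20.0 ÷ 1.376³ = 20.0 ÷ 2.60529 ≈ 7.68

7.68px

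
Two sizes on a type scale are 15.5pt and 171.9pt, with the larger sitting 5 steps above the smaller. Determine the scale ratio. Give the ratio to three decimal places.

1.618

r⁵ = 171.9 / 15.5, so r = (171.9/15.5)^(1/5).
r = 11.0903^(1/5) ≈ 1.6180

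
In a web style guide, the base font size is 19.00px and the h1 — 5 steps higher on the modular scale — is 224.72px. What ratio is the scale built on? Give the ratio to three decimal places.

1.639

r⁵ = 224.72 / 19.00, so r = (224.72/19.00)^(1/5).
r = 11.8274^(1/5) ≈ 1.6390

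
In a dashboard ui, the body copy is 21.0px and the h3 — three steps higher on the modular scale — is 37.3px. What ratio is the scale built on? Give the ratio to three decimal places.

The ratio satisfies 21.0 × r³ = 37.3, so r = (37.3 / 21.0)^(1/3).
r = 1.7762^(1/3) ≈ 1.2111

1.211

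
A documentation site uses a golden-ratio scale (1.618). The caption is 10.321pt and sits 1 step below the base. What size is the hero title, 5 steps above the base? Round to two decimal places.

The gap is 5 − (-1) = 6 steps, so the factor is 1.618^6.
10.321 × 1.618⁶ = 10.321 × 17.94201 ≈ 185.179

185.18pt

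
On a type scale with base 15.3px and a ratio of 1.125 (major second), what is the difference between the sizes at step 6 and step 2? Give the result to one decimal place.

11.7px

Step 2: 15.3 × 1.125² = 19.364px
Step 6: 15.3 × 1.125⁶ = 31.017px
Difference: 31.017 − 19.364 = 11.653px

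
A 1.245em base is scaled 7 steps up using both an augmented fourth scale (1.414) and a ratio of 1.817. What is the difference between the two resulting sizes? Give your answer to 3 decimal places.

Augmented fourth: 1.245 × 1.414⁷ = 14.07068em
At 1.817: 1.245 × 1.817⁷ = 81.40552em
Difference: 81.40552 − 14.07068 = 67.33484em

67.335em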